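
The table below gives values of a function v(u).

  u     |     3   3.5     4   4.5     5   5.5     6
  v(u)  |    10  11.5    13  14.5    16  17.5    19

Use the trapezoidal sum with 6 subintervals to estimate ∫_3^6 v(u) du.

43.5

Δu = 0.5.
T_6 = (0.5/2)·[10 + 2·11.5 + 2·13 + 2·14.5 + 2·16 + 2·17.5 + 19] = 43.5.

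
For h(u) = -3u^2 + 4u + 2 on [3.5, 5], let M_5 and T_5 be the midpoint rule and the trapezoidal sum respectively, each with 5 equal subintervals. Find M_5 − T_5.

0.10125

M_5 = -53.59125.
T_5 = -53.6925.
M_5 − T_5 = 0.10125.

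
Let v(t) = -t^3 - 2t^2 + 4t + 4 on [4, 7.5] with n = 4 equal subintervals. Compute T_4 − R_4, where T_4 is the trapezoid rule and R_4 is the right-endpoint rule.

T_4 ≈ -879.69629.
R_4 ≈ -1065.36035.
T_4 − R_4 = 185.6640625.

185.6640625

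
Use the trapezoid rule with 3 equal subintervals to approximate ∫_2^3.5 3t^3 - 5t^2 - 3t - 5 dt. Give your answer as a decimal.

23.78125

Δt = (3.5 − 2)/3 = 0.5.
f(2) = -7, f(2.5) = 3.125, f(3) = 22, f(3.5) = 51.875.
T_3 = (Δt/2)·[f(t_0) + 2f(t_1) + 2f(t_2) + f(t_3)].
Sum = 23.78125.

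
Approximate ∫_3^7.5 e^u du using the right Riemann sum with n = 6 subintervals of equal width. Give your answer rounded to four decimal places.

2541.4758

Δu = (7.5 − 3)/6 = 0.75.
Right endpoints: 3.75, 4.5, 5.25, 6, 6.75, 7.5.
f(3.75) ≈ 42.5211, f(4.5) ≈ 90.0171, f(5.25) ≈ 190.5663, f(6) ≈ 403.4288, f(6.75) ≈ 854.0588, f(7.5) ≈ 1808.0424.
Sum = Δu · [f(3.75) + f(4.5) + f(5.25) + ...].
Sum ≈ 2541.4758.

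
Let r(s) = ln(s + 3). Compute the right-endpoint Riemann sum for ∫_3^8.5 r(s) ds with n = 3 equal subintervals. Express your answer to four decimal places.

12.4106

Δs = (8.5 − 3)/3 = 11/6.
Right endpoints: 29/6, 20/3, 8.5.
r(29/6) ≈ 2.0584, r(20/3) ≈ 2.2687, r(8.5) ≈ 2.4423.
Sum = Δs · [r(29/6) + r(20/3) + r(8.5)].
Sum ≈ 12.4106.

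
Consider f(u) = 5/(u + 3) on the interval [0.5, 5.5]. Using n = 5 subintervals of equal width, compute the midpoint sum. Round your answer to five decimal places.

4.42262

Δu = (5.5 − 0.5)/5 = 1.
Midpoints: 1, 2, 3, 4, 5.
f(1) = 1.25, f(2) = 1, f(3) = 5/6, f(4) = 5/7, f(5) = 0.625.
Sum = Δu · [f(1) + f(2) + f(3) + f(4) + f(5)].
Sum ≈ 4.42262.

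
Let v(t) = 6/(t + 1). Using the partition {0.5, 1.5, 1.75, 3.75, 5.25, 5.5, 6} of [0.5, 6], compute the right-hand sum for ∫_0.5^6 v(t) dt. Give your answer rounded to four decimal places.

7.5711

Subinterval widths: 1, 0.25, 2, 1.5, 0.25, 0.5.
Right endpoints: 1.5, 1.75, 3.75, 5.25, 5.5, 6.
v(1.5) = 2.4, v(1.75) = 24/11, v(3.75) = 24/19, v(5.25) = 0.96, v(5.5) = 12/13, v(6) = 6/7.
Sum = Σ Δt_i · v(t_i).
Sum ≈ 7.5711.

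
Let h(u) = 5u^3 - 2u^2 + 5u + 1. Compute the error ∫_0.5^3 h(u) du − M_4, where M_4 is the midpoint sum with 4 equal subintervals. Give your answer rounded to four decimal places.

1.9735

Exact integral: ∫_0.5^3 h(u) du ≈ 107.630208.
M_4 ≈ 105.656738.
Error ≈ 107.630208 − 105.656738 ≈ 1.9735.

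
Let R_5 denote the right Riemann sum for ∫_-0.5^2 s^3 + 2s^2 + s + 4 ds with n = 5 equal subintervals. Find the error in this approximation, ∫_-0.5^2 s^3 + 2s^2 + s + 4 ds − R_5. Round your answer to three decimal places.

-4.974

Exact integral: ∫_-0.5^2 f(s) ds ≈ 21.27604.
R_5 = 26.25.
Error ≈ 21.27604 − 26.25 ≈ -4.974.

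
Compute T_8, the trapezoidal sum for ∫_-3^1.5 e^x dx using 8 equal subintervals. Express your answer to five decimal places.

Δx = (1.5 − (-3))/8 = 0.5625.
f(-3) ≈ 0.04979, f(-2.4375) ≈ 0.08738, f(-1.875) ≈ 0.15335, f(-1.3125) ≈ 0.26915, f(-0.75) ≈ 0.47237, f(-0.1875) ≈ 0.82903, f(0.375) ≈ 1.45499, f(0.9375) ≈ 2.55359, f(1.5) ≈ 4.48169.
T_8 = (Δx/2)·[f(x_0) + 2f(x_1) + ... + 2f(x_{7}) + f(x_8)].
Sum ≈ 4.54815.

4.54815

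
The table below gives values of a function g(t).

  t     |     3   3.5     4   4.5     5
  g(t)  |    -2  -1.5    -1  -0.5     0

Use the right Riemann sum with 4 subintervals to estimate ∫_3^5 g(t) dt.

Δt = 0.5.
Sum = 0.5·[(-1.5) + (-1) + (-0.5) + 0] = -1.5.

-1.5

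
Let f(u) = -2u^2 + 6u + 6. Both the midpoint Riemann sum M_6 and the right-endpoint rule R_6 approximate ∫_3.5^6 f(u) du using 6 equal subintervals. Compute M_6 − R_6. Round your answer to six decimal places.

M_6 ≈ -29.09432870.
R_6 ≈ -36.08217593.
M_6 − R_6 ≈ 6.987847.

6.987847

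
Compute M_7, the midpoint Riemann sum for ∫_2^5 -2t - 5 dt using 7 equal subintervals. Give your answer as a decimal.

Δt = (5 − 2)/7 = 3/7.
Midpoints: 31/14, 37/14, 43/14, 3.5, 55/14, 61/14, 67/14.
f(31/14) = -66/7, f(37/14) = -72/7, f(43/14) = -78/7, f(3.5) = -12, f(55/14) = -90/7, f(61/14) = -96/7, f(67/14) = -102/7.
Sum = Δt · [f(31/14) + f(37/14) + f(43/14) + ...].
Sum = -36.

-36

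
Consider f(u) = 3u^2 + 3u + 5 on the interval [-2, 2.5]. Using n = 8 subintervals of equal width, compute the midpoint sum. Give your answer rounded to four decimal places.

Δu = (2.5 − (-2))/8 = 0.5625.
Midpoints: -1.71875, -1.15625, -0.59375, -0.03125, 0.53125, 1.09375, 1.65625, 2.21875.
f(-1.71875) = 8915/1024, f(-1.15625) = 5675/1024, f(-0.59375) = 4379/1024, f(-0.03125) = 5027/1024, f(0.53125) = 7619/1024, f(1.09375) = 12155/1024, f(1.65625) = 18635/1024, f(2.21875) = 27059/1024.
Sum = Δu · [f(-1.71875) + f(-1.15625) + f(-0.59375) + ...].
Sum ≈ 49.1440.

49.1440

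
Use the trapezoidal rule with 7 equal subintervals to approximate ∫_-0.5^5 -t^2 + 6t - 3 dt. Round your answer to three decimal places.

Δt = (5 − (-0.5))/7 = 11/14.
f(-0.5) = -6.25, f(2/7) = -67/49, f(15/14) = 447/196, f(13/7) = 230/49, f(37/14) = 1151/196, f(24/7) = 285/49, f(59/14) = 887/196, f(5) = 2.
T_7 = (Δt/2)·[f(t_0) + 2f(t_1) + ... + 2f(t_{6}) + f(t_7)].
Sum ≈ 15.476.

15.476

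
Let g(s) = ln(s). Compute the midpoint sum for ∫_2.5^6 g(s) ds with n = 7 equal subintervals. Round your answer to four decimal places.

4.9623

Δs = (6 − 2.5)/7 = 0.5.
Midpoints: 2.75, 3.25, 3.75, 4.25, 4.75, 5.25, 5.75.
g(2.75) ≈ 1.0116, g(3.25) ≈ 1.1787, g(3.75) ≈ 1.3218, g(4.25) ≈ 1.4469, g(4.75) ≈ 1.5581, g(5.25) ≈ 1.6582, g(5.75) ≈ 1.7492.
Sum = Δs · [g(2.75) + g(3.25) + g(3.75) + ...].
Sum ≈ 4.9623.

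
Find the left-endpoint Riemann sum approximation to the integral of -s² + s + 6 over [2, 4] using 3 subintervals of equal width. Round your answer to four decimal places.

Δs = (4 − 2)/3 = 2/3.
Left endpoints: 2, 8/3, 10/3.
f(2) = 4, f(8/3) = 14/9, f(10/3) = -16/9.
Sum = Δs · [f(2) + f(8/3) + f(10/3)].
Sum ≈ 2.5185.

2.5185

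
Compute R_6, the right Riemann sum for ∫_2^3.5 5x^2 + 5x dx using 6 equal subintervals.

Δx = (3.5 − 2)/6 = 0.25.
Right endpoints: 2.25, 2.5, 2.75, 3, 3.25, 3.5.
f(2.25) = 36.5625, f(2.5) = 43.75, f(2.75) = 51.5625, f(3) = 60, f(3.25) = 69.0625, f(3.5) = 78.75.
Sum = Δx · [f(2.25) + f(2.5) + f(2.75) + ...].
Sum = 84.921875.

84.921875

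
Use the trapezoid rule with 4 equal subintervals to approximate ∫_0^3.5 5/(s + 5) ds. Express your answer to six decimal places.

Δs = (3.5 − 0)/4 = 0.875.
f(0) = 1, f(0.875) = 40/47, f(1.75) = 20/27, f(2.625) = 40/61, f(3.5) = 10/17.
T_4 = (Δs/2)·[f(s_0) + 2f(s_1) + 2f(s_2) + 2f(s_3) + f(s_4)].
Sum ≈ 2.661452.

2.661452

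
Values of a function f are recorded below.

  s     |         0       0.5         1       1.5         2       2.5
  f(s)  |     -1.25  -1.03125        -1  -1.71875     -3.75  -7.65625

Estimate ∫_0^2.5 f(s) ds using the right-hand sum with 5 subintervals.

Δs = 0.5.
Sum = 0.5·[(-1.03125) + (-1) + (-1.71875) + (-3.75) + (-7.65625)] = -7.578125.

-7.578125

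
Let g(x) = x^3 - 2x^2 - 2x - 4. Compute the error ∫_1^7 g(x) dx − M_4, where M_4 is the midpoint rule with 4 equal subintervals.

11.25

Exact integral: ∫_1^7 g(x) dx = 300.
M_4 = 288.75.
Error = 300 − 288.75 = 11.25.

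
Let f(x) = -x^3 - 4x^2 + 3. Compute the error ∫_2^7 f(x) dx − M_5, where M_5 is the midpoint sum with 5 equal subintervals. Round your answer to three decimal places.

-7.292

Exact integral: ∫_2^7 f(x) dx ≈ -1027.91667.
M_5 = -1020.625.
Error ≈ -1027.91667 − (-1020.625) ≈ -7.292.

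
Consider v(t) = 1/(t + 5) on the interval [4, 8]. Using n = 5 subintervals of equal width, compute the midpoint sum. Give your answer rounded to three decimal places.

0.368

Δt = (8 − 4)/5 = 0.8.
Midpoints: 4.4, 5.2, 6, 6.8, 7.6.
v(4.4) = 5/47, v(5.2) = 5/51, v(6) = 1/11, v(6.8) = 5/59, v(7.6) = 5/63.
Sum = Δt · [v(4.4) + v(5.2) + v(6) + v(6.8) + v(7.6)].
Sum ≈ 0.368.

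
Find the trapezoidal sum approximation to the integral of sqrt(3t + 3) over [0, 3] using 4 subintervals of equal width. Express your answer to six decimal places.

8.062857

Δt = (3 − 0)/4 = 0.75.
f(0) ≈ 1.732051, f(0.75) ≈ 2.291288, f(1.5) ≈ 2.738613, f(2.25) ≈ 3.122499, f(3) ≈ 3.464102.
T_4 = (Δt/2)·[f(t_0) + 2f(t_1) + 2f(t_2) + 2f(t_3) + f(t_4)].
Sum ≈ 8.062857.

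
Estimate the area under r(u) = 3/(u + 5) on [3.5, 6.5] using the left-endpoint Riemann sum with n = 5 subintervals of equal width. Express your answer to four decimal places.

0.9350

Δu = (6.5 − 3.5)/5 = 0.6.
Left endpoints: 3.5, 4.1, 4.7, 5.3, 5.9.
r(3.5) = 6/17, r(4.1) = 30/91, r(4.7) = 30/97, r(5.3) = 30/103, r(5.9) = 30/109.
Sum = Δu · [r(3.5) + r(4.1) + r(4.7) + r(5.3) + r(5.9)].
Sum ≈ 0.9350.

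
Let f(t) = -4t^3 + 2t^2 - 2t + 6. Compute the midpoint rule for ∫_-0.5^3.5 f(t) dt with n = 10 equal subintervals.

Δt = (3.5 − (-0.5))/10 = 0.4.
Midpoints: -0.3, 0.1, 0.5, 0.9, 1.3, 1.7, 2.1, 2.5, 2.9, 3.3.
f(-0.3) = 6.888, f(0.1) = 5.816, f(0.5) = 5, f(0.9) = 2.904, f(1.3) = -2.008, f(1.7) = -11.272, f(2.1) = -26.424, f(2.5) = -49, f(2.9) = -80.536, f(3.3) = -122.568.
Sum = Δt · [f(-0.3) + f(0.1) + f(0.5) + ...].
Sum = -108.48.

-108.48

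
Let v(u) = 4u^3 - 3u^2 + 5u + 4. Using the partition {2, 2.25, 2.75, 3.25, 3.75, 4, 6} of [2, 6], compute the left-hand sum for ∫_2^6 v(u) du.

Subinterval widths: 0.25, 0.5, 0.5, 0.5, 0.25, 2.
Left endpoints: 2, 2.25, 2.75, 3.25, 3.75, 4.
v(2) = 34, v(2.25) = 45.625, v(2.75) = 78.25, v(3.25) = 125.875, v(3.75) = 191.5, v(4) = 232.
Sum = Σ Δu_i · v(u_i).
Sum = 645.25.

645.25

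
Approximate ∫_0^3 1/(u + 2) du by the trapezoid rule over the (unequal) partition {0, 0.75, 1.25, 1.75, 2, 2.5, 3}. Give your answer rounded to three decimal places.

0.923

Subinterval widths: 0.75, 0.5, 0.5, 0.25, 0.5, 0.5.
f(0) = 0.5, f(0.75) = 4/11, f(1.25) = 4/13, f(1.75) = 4/15, f(2) = 0.25, f(2.5) = 2/9, f(3) = 0.2.
On each subinterval the trapezoid contributes (Δu_i/2)·[f(u_{i-1}) + f(u_i)].
Sum ≈ 0.923.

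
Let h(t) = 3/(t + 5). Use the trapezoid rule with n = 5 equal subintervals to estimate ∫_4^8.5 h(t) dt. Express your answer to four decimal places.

Δt = (8.5 − 4)/5 = 0.9.
h(4) = 1/3, h(4.9) = 10/33, h(5.8) = 5/18, h(6.7) = 10/39, h(7.6) = 5/21, h(8.5) = 2/9.
T_5 = (Δt/2)·[h(t_0) + 2h(t_1) + ... + 2h(t_{4}) + h(t_5)].
Sum ≈ 1.2178.

1.2178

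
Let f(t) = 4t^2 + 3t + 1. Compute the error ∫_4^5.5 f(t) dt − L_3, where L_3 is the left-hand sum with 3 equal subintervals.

Exact integral: ∫_4^5.5 f(t) dt = 159.375.
L_3 = 144.25.
Error = 159.375 − 144.25 = 15.125.

15.125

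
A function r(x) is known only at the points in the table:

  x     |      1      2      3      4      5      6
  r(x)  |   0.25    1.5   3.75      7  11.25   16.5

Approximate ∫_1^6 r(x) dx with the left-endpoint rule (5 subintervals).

23.75

Δx = 1.
Sum = 1·[0.25 + 1.5 + 3.75 + 7 + 11.25] = 23.75.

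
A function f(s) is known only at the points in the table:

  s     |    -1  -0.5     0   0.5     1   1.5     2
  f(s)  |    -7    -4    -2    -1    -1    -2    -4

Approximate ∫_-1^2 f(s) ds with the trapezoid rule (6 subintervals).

-7.75

Δs = 0.5.
T_6 = (0.5/2)·[(-7) + 2·(-4) + 2·(-2) + 2·(-1) + 2·(-1) + 2·(-2) + (-4)] = -7.75.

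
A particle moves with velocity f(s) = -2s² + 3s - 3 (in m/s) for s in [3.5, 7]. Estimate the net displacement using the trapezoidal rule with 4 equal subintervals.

-156.3515625

Δs = (7 − 3.5)/4 = 0.875.
f(3.5) = -17, f(4.375) = -28.15625, f(5.25) = -42.375, f(6.125) = -59.65625, f(7) = -80.
T_4 = (Δs/2)·[f(s_0) + 2f(s_1) + 2f(s_2) + 2f(s_3) + f(s_4)].
Sum = -156.3515625.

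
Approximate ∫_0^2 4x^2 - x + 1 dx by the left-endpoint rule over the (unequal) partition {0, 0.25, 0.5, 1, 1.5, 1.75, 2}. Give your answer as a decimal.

Subinterval widths: 0.25, 0.25, 0.5, 0.5, 0.25, 0.25.
Left endpoints: 0, 0.25, 0.5, 1, 1.5, 1.75.
f(0) = 1, f(0.25) = 1, f(0.5) = 1.5, f(1) = 4, f(1.5) = 8.5, f(1.75) = 11.5.
Sum = Σ Δx_i · f(x_i).
Sum = 8.25.

8.25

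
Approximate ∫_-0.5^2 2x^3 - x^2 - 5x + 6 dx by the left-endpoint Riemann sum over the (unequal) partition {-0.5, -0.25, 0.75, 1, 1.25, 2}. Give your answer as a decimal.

11.859375

Subinterval widths: 0.25, 1, 0.25, 0.25, 0.75.
Left endpoints: -0.5, -0.25, 0.75, 1, 1.25.
f(-0.5) = 8, f(-0.25) = 7.15625, f(0.75) = 2.53125, f(1) = 2, f(1.25) = 2.09375.
Sum = Σ Δx_i · f(x_i).
Sum = 11.859375.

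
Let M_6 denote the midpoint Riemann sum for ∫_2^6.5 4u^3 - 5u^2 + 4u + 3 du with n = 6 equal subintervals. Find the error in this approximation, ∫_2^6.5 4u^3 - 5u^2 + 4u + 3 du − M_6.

Exact integral: ∫_2^6.5 f(u) du = 1414.6875.
M_6 = 1404.984375.
Error = 1414.6875 − 1404.984375 = 9.703125.

9.703125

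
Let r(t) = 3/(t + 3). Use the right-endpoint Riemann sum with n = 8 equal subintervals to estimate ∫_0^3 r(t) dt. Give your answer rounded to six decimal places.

1.988616

Δt = (3 − 0)/8 = 0.375.
Right endpoints: 0.375, 0.75, 1.125, 1.5, 1.875, 2.25, 2.625, 3.
r(0.375) = 8/9, r(0.75) = 0.8, r(1.125) = 8/11, r(1.5) = 2/3, r(1.875) = 8/13, r(2.25) = 4/7, r(2.625) = 8/15, r(3) = 0.5.
Sum = Δt · [r(0.375) + r(0.75) + r(1.125) + ...].
Sum ≈ 1.988616.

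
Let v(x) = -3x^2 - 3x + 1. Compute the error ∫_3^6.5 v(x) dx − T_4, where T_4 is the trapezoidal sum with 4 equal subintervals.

Exact integral: ∫_3^6.5 v(x) dx = -294.
T_4 = -295.33984375.
Error = -294 − (-295.33984375) = 1.33984375.

1.33984375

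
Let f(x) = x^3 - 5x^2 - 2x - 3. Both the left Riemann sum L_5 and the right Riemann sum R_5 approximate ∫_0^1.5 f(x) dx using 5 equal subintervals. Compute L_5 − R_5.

3.2625

L_5 = -9.54.
R_5 = -12.8025.
L_5 − R_5 = 3.2625.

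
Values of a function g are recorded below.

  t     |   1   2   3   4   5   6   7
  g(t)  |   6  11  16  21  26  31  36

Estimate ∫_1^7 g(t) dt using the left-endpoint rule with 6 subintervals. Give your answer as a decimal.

111

Δt = 1.
Sum = 1·[6 + 11 + 16 + 21 + 26 + 31] = 111.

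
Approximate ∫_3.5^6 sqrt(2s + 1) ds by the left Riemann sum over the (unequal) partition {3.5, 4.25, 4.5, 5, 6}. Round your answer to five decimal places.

7.78964

Subinterval widths: 0.75, 0.25, 0.5, 1.
Left endpoints: 3.5, 4.25, 4.5, 5.
f(3.5) ≈ 2.82843, f(4.25) ≈ 3.08221, f(4.5) ≈ 3.16228, f(5) ≈ 3.31662.
Sum = Σ Δs_i · f(s_i).
Sum ≈ 7.78964.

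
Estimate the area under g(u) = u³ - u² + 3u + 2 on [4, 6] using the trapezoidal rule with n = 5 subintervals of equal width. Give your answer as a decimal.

Δu = (6 − 4)/5 = 0.4.
g(4) = 62, g(4.4) = 81.024, g(4.8) = 103.952, g(5.2) = 131.168, g(5.6) = 163.056, g(6) = 200.
T_5 = (Δu/2)·[g(u_0) + 2g(u_1) + ... + 2g(u_{4}) + g(u_5)].
Sum = 244.08.

244.08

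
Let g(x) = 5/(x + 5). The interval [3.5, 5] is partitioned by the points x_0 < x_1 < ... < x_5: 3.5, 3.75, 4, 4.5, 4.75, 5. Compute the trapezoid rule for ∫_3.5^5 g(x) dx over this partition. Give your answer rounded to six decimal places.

Subinterval widths: 0.25, 0.25, 0.5, 0.25, 0.25.
g(3.5) = 10/17, g(3.75) = 4/7, g(4) = 5/9, g(4.5) = 10/19, g(4.75) = 20/39, g(5) = 0.5.
On each subinterval the trapezoid contributes (Δx_i/2)·[g(x_{i-1}) + g(x_i)].
Sum ≈ 0.812793.

0.812793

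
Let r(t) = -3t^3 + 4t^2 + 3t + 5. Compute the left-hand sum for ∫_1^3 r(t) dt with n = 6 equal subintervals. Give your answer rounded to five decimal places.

2.81481

Δt = (3 − 1)/6 = 1/3.
Left endpoints: 1, 4/3, 5/3, 2, 7/3, 8/3.
r(1) = 9, r(4/3) = 9, r(5/3) = 65/9, r(2) = 3, r(7/3) = -13/3, r(8/3) = -139/9.
Sum = Δt · [r(1) + r(4/3) + r(5/3) + ...].
Sum ≈ 2.81481.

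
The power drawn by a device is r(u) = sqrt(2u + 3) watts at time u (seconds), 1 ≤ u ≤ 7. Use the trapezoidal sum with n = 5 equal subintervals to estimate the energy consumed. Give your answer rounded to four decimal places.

19.6131

Δu = (7 − 1)/5 = 1.2.
r(1) ≈ 2.2361, r(2.2) ≈ 2.7203, r(3.4) ≈ 3.1305, r(4.6) ≈ 3.4928, r(5.8) ≈ 3.8210, r(7) ≈ 4.1231.
T_5 = (Δu/2)·[r(u_0) + 2r(u_1) + ... + 2r(u_{4}) + r(u_5)].
Sum ≈ 19.6131.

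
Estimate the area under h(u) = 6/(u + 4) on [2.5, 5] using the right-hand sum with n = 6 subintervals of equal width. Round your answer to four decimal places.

1.9001

Δu = (5 − 2.5)/6 = 5/12.
Right endpoints: 35/12, 10/3, 3.75, 25/6, 55/12, 5.
h(35/12) = 72/83, h(10/3) = 9/11, h(3.75) = 24/31, h(25/6) = 36/49, h(55/12) = 72/103, h(5) = 2/3.
Sum = Δu · [h(35/12) + h(10/3) + h(3.75) + ...].
Sum ≈ 1.9001.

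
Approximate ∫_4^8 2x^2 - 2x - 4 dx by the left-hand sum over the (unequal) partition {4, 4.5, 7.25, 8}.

Subinterval widths: 0.5, 2.75, 0.75.
Left endpoints: 4, 4.5, 7.25.
f(4) = 20, f(4.5) = 27.5, f(7.25) = 86.625.
Sum = Σ Δx_i · f(x_i).
Sum = 150.59375.

150.59375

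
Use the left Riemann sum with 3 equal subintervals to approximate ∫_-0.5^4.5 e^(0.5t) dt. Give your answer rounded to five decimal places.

11.15693

Δt = (4.5 − (-0.5))/3 = 5/3.
Left endpoints: -0.5, 7/6, 17/6.
f(-0.5) ≈ 0.77880, f(7/6) ≈ 1.79200, f(17/6) ≈ 4.12335.
Sum = Δt · [f(-0.5) + f(7/6) + f(17/6)].
Sum ≈ 11.15693.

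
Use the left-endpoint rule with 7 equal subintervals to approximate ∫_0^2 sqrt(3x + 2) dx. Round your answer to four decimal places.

Δx = (2 − 0)/7 = 2/7.
Left endpoints: 0, 2/7, 4/7, 6/7, 8/7, 10/7, 12/7.
f(0) ≈ 1.4142, f(2/7) ≈ 1.6903, f(4/7) ≈ 1.9272, f(6/7) ≈ 2.1381, f(8/7) ≈ 2.3299, f(10/7) ≈ 2.5071, f(12/7) ≈ 2.6726.
Sum = Δx · [f(0) + f(2/7) + f(4/7) + ...].
Sum ≈ 4.1942.

4.1942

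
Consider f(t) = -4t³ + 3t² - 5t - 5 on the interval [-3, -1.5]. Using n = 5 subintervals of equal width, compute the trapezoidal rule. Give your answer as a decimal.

109.6125

Δt = (-1.5 − (-3))/5 = 0.3.
f(-3) = 145, f(-2.7) = 109.102, f(-2.4) = 79.576, f(-2.1) = 55.774, f(-1.8) = 37.048, f(-1.5) = 22.75.
T_5 = (Δt/2)·[f(t_0) + 2f(t_1) + ... + 2f(t_{4}) + f(t_5)].
Sum = 109.6125.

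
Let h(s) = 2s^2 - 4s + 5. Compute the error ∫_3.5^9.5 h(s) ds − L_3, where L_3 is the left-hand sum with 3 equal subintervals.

Exact integral: ∫_3.5^9.5 h(s) ds = 417.
L_3 = 293.
Error = 417 − 293 = 124.

124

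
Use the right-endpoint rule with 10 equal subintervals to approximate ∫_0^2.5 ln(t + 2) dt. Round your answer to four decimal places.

Δt = (2.5 − 0)/10 = 0.25.
Right endpoints: 0.25, 0.5, 0.75, 1, 1.25, 1.5, 1.75, 2, 2.25, 2.5.
f(0.25) ≈ 0.8109, f(0.5) ≈ 0.9163, f(0.75) ≈ 1.0116, f(1) ≈ 1.0986, f(1.25) ≈ 1.1787, f(1.5) ≈ 1.2528, f(1.75) ≈ 1.3218, f(2) ≈ 1.3863, f(2.25) ≈ 1.4469, f(2.5) ≈ 1.5041.
Sum = Δt · [f(0.25) + f(0.5) + f(0.75) + ...].
Sum ≈ 2.9820.

2.9820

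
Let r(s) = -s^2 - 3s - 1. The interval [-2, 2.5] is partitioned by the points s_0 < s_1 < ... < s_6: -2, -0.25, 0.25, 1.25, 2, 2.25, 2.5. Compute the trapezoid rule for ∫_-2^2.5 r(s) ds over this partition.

Subinterval widths: 1.75, 0.5, 1, 0.75, 0.25, 0.25.
r(-2) = 1, r(-0.25) = -0.3125, r(0.25) = -1.8125, r(1.25) = -6.3125, r(2) = -11, r(2.25) = -12.8125, r(2.5) = -14.75.
On each subinterval the trapezoid contributes (Δs_i/2)·[r(s_{i-1}) + r(s_i)].
Sum = -16.90625.

-16.90625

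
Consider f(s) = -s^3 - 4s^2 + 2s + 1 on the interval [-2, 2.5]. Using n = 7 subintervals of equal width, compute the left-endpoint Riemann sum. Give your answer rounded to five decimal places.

-24.39413

Δs = (2.5 − (-2))/7 = 9/14.
Left endpoints: -2, -19/14, -5/7, -1/14, 4/7, 17/14, 13/7.
f(-2) = -11, f(-19/14) = -18061/2744, f(-5/7) = -722/343, f(-1/14) = 2297/2744, f(4/7) = 223/343, f(17/14) = -11689/2744, f(13/7) = -5312/343.
Sum = Δs · [f(-2) + f(-19/14) + f(-5/7) + ...].
Sum ≈ -24.39413.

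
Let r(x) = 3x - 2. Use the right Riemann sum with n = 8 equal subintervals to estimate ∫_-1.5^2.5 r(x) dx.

1

Δx = (2.5 − (-1.5))/8 = 0.5.
Right endpoints: -1, -0.5, 0, 0.5, 1, 1.5, 2, 2.5.
r(-1) = -5, r(-0.5) = -3.5, r(0) = -2, r(0.5) = -0.5, r(1) = 1, r(1.5) = 2.5, r(2) = 4, r(2.5) = 5.5.
Sum = Δx · [r(-1) + r(-0.5) + r(0) + ...].
Sum = 1.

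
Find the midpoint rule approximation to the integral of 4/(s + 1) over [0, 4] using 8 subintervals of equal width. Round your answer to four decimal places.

Δs = (4 − 0)/8 = 0.5.
Midpoints: 0.25, 0.75, 1.25, 1.75, 2.25, 2.75, 3.25, 3.75.
f(0.25) = 3.2, f(0.75) = 16/7, f(1.25) = 16/9, f(1.75) = 16/11, f(2.25) = 16/13, f(2.75) = 16/15, f(3.25) = 16/17, f(3.75) = 16/19.
Sum = Δs · [f(0.25) + f(0.75) + f(1.25) + ...].
Sum ≈ 6.3994.

6.3994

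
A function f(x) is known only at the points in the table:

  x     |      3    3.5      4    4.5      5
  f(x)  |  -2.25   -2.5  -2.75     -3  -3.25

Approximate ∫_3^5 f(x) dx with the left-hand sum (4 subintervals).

Δx = 0.5.
Sum = 0.5·[(-2.25) + (-2.5) + (-2.75) + (-3)] = -5.25.

-5.25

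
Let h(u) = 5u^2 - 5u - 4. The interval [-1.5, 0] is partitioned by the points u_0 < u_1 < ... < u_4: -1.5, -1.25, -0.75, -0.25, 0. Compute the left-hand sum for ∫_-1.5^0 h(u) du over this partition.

9.390625

Subinterval widths: 0.25, 0.5, 0.5, 0.25.
Left endpoints: -1.5, -1.25, -0.75, -0.25.
h(-1.5) = 14.75, h(-1.25) = 10.0625, h(-0.75) = 2.5625, h(-0.25) = -2.4375.
Sum = Σ Δu_i · h(u_i).
Sum = 9.390625.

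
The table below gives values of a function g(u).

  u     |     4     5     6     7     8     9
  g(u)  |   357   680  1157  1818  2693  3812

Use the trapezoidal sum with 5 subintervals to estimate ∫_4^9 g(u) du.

Δu = 1.
T_5 = (1/2)·[357 + 2·680 + 2·1157 + 2·1818 + 2·2693 + 3812] = 8432.5.

8432.5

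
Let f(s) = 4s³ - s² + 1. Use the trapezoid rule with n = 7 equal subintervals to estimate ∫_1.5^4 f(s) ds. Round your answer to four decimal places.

234.9298

Δs = (4 − 1.5)/7 = 5/14.
f(1.5) = 12.25, f(13/7) = 7948/343, f(31/14) = 54227/1372, f(18/7) = 21403/343, f(41/14) = 127447/1372, f(23/7) = 45308/343, f(51/14) = 248467/1372, f(4) = 241.
T_7 = (Δs/2)·[f(s_0) + 2f(s_1) + ... + 2f(s_{6}) + f(s_7)].
Sum ≈ 234.9298.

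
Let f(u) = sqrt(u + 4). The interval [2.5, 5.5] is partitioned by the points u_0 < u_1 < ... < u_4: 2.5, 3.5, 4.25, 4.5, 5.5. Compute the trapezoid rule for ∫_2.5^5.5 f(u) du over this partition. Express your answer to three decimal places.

Subinterval widths: 1, 0.75, 0.25, 1.
f(2.5) ≈ 2.550, f(3.5) ≈ 2.739, f(4.25) ≈ 2.872, f(4.5) ≈ 2.915, f(5.5) ≈ 3.082.
On each subinterval the trapezoid contributes (Δu_i/2)·[f(u_{i-1}) + f(u_i)].
Sum ≈ 8.470.

8.470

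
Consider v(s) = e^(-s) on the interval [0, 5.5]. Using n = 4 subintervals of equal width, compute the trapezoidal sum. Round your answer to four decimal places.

Δs = (5.5 − 0)/4 = 1.375.
v(0) ≈ 1.0000, v(1.375) ≈ 0.2528, v(2.75) ≈ 0.0639, v(4.125) ≈ 0.0162, v(5.5) ≈ 0.0041.
T_4 = (Δs/2)·[v(s_0) + 2v(s_1) + 2v(s_2) + 2v(s_3) + v(s_4)].
Sum ≈ 1.1481.

1.1481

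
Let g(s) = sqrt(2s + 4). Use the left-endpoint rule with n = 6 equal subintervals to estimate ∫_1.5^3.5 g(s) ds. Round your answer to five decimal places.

Δs = (3.5 − 1.5)/6 = 1/3.
Left endpoints: 1.5, 11/6, 13/6, 2.5, 17/6, 19/6.
g(1.5) ≈ 2.64575, g(11/6) ≈ 2.76887, g(13/6) ≈ 2.88675, g(2.5) ≈ 3.00000, g(17/6) ≈ 3.10913, g(19/6) ≈ 3.21455.
Sum = Δs · [g(1.5) + g(11/6) + g(13/6) + ...].
Sum ≈ 5.87502.

5.87502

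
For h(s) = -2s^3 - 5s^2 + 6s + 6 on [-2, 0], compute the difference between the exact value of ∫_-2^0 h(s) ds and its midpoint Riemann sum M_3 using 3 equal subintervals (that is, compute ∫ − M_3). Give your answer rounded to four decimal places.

0.0741

Exact integral: ∫_-2^0 h(s) ds ≈ -5.333333.
M_3 ≈ -5.407407.
Error ≈ -5.333333 − (-5.407407) ≈ 0.0741.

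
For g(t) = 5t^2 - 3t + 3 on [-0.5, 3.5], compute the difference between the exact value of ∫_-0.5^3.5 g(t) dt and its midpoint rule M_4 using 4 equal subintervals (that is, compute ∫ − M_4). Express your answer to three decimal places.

Exact integral: ∫_-0.5^3.5 g(t) dt ≈ 65.66667.
M_4 = 64.
Error ≈ 65.66667 − 64 ≈ 1.667.

1.667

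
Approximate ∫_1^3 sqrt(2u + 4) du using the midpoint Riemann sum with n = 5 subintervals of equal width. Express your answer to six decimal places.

5.642559

Δu = (3 − 1)/5 = 0.4.
Midpoints: 1.2, 1.6, 2, 2.4, 2.8.
f(1.2) ≈ 2.529822, f(1.6) ≈ 2.683282, f(2) ≈ 2.828427, f(2.4) ≈ 2.966479, f(2.8) ≈ 3.098387.
Sum = Δu · [f(1.2) + f(1.6) + f(2) + f(2.4) + f(2.8)].
Sum ≈ 5.642559.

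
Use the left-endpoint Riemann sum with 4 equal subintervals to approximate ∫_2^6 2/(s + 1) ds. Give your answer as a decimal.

Δs = (6 − 2)/4 = 1.
Left endpoints: 2, 3, 4, 5.
f(2) = 2/3, f(3) = 0.5, f(4) = 0.4, f(5) = 1/3.
Sum = Δs · [f(2) + f(3) + f(4) + f(5)].
Sum = 1.9.

1.9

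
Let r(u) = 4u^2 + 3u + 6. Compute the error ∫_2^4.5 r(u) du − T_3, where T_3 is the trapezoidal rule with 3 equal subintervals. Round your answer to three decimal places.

-1.157

Exact integral: ∫_2^4.5 r(u) du ≈ 150.20833.
T_3 ≈ 151.36574.
Error ≈ 150.20833 − 151.36574 ≈ -1.157.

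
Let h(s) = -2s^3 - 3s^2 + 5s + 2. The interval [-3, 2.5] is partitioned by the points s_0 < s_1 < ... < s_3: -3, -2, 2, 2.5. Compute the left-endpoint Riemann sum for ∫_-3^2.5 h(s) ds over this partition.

Subinterval widths: 1, 4, 0.5.
Left endpoints: -3, -2, 2.
h(-3) = 14, h(-2) = -4, h(2) = -16.
Sum = Σ Δs_i · h(s_i).
Sum = -10.

-10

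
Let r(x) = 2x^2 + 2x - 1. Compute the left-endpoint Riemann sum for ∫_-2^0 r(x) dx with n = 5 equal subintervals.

Δx = (0 − (-2))/5 = 0.4.
Left endpoints: -2, -1.6, -1.2, -0.8, -0.4.
r(-2) = 3, r(-1.6) = 0.92, r(-1.2) = -0.52, r(-0.8) = -1.32, r(-0.4) = -1.48.
Sum = Δx · [r(-2) + r(-1.6) + r(-1.2) + r(-0.8) + r(-0.4)].
Sum = 0.24.

0.24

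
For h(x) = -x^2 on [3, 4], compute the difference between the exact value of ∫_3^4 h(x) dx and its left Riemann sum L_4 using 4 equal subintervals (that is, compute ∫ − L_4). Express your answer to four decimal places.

-0.8646

Exact integral: ∫_3^4 h(x) dx ≈ -12.333333.
L_4 = -11.46875.
Error ≈ -12.333333 − (-11.46875) ≈ -0.8646.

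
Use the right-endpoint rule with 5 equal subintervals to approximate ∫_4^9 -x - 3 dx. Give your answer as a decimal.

Δx = (9 − 4)/5 = 1.
Right endpoints: 5, 6, 7, 8, 9.
f(5) = -8, f(6) = -9, f(7) = -10, f(8) = -11, f(9) = -12.
Sum = Δx · [f(5) + f(6) + f(7) + f(8) + f(9)].
Sum = -50.

-50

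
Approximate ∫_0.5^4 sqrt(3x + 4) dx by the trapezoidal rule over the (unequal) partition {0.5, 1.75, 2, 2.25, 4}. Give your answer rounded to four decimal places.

11.3161

Subinterval widths: 1.25, 0.25, 0.25, 1.75.
f(0.5) ≈ 2.3452, f(1.75) ≈ 3.0414, f(2) ≈ 3.1623, f(2.25) ≈ 3.2787, f(4) ≈ 4.0000.
On each subinterval the trapezoid contributes (Δx_i/2)·[f(x_{i-1}) + f(x_i)].
Sum ≈ 11.3161.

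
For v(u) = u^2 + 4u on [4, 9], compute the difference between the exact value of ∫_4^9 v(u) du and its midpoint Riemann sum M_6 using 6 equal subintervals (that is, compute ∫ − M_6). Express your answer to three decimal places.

Exact integral: ∫_4^9 v(u) du ≈ 351.66667.
M_6 ≈ 351.37731.
Error ≈ 351.66667 − 351.37731 ≈ 0.289.

0.289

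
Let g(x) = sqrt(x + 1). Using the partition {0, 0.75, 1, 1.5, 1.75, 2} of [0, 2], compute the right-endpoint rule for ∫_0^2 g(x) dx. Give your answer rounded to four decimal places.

2.9839

Subinterval widths: 0.75, 0.25, 0.5, 0.25, 0.25.
Right endpoints: 0.75, 1, 1.5, 1.75, 2.
g(0.75) ≈ 1.3229, g(1) ≈ 1.4142, g(1.5) ≈ 1.5811, g(1.75) ≈ 1.6583, g(2) ≈ 1.7321.
Sum = Σ Δx_i · g(x_i).
Sum ≈ 2.9839.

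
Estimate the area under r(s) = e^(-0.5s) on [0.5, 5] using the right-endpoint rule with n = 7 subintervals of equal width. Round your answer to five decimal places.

1.18146

Δs = (5 − 0.5)/7 = 9/14.
Right endpoints: 8/7, 25/14, 17/7, 43/14, 26/7, 61/14, 5.
r(8/7) ≈ 0.56472, r(25/14) ≈ 0.40948, r(17/7) ≈ 0.29692, r(43/14) ≈ 0.21530, r(26/7) ≈ 0.15612, r(61/14) ≈ 0.11320, r(5) ≈ 0.08208.
Sum = Δs · [r(8/7) + r(25/14) + r(17/7) + ...].
Sum ≈ 1.18146.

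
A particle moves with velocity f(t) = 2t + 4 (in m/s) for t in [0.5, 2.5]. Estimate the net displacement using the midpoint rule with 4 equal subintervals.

Δt = (2.5 − 0.5)/4 = 0.5.
Midpoints: 0.75, 1.25, 1.75, 2.25.
f(0.75) = 5.5, f(1.25) = 6.5, f(1.75) = 7.5, f(2.25) = 8.5.
Sum = Δt · [f(0.75) + f(1.25) + f(1.75) + f(2.25)].
Sum = 14.

14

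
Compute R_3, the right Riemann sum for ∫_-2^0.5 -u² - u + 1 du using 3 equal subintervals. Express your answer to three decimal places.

1.898

Δu = (0.5 − (-2))/3 = 5/6.
Right endpoints: -7/6, -1/3, 0.5.
f(-7/6) = 29/36, f(-1/3) = 11/9, f(0.5) = 0.25.
Sum = Δu · [f(-7/6) + f(-1/3) + f(0.5)].
Sum ≈ 1.898.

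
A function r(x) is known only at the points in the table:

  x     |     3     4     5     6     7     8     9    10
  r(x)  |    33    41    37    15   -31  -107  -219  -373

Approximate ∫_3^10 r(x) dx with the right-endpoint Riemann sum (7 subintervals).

-637

Δx = 1.
Sum = 1·[41 + 37 + 15 + (-31) + (-107) + (-219) + (-373)] = -637.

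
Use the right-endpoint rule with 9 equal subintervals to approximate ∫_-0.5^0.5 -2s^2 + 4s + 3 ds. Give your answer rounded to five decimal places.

Δs = (0.5 − (-0.5))/9 = 1/9.
Right endpoints: -7/18, -5/18, -1/6, -1/18, 1/18, 1/6, 5/18, 7/18, 0.5.
f(-7/18) = 185/162, f(-5/18) = 281/162, f(-1/6) = 41/18, f(-1/18) = 449/162, f(1/18) = 521/162, f(1/6) = 65/18, f(5/18) = 641/162, f(7/18) = 689/162, f(0.5) = 4.5.
Sum = Δs · [f(-7/18) + f(-5/18) + f(-1/6) + ...].
Sum ≈ 3.05144.

3.05144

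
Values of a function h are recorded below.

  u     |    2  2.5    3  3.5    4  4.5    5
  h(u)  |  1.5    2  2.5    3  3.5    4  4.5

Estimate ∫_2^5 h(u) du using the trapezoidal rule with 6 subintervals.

Δu = 0.5.
T_6 = (0.5/2)·[1.5 + 2·2 + 2·2.5 + 2·3 + 2·3.5 + 2·4 + 4.5] = 9.

9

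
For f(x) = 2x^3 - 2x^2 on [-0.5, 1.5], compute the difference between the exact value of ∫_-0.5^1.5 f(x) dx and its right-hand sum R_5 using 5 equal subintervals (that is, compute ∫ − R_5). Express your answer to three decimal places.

-0.653

Exact integral: ∫_-0.5^1.5 f(x) dx ≈ 0.16667.
R_5 = 0.82.
Error ≈ 0.16667 − 0.82 ≈ -0.653.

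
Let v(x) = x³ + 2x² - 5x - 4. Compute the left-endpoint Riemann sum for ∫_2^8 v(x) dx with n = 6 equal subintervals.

Δx = (8 − 2)/6 = 1.
Left endpoints: 2, 3, 4, 5, 6, 7.
v(2) = 2, v(3) = 26, v(4) = 72, v(5) = 146, v(6) = 254, v(7) = 402.
Sum = Δx · [v(2) + v(3) + v(4) + ...].
Sum = 902.

902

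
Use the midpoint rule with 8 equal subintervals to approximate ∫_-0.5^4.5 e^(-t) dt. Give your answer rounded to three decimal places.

Δt = (4.5 − (-0.5))/8 = 0.625.
Midpoints: -0.1875, 0.4375, 1.0625, 1.6875, 2.3125, 2.9375, 3.5625, 4.1875.
f(-0.1875) ≈ 1.206, f(0.4375) ≈ 0.646, f(1.0625) ≈ 0.346, f(1.6875) ≈ 0.185, f(2.3125) ≈ 0.099, f(2.9375) ≈ 0.053, f(3.5625) ≈ 0.028, f(4.1875) ≈ 0.015.
Sum = Δt · [f(-0.1875) + f(0.4375) + f(1.0625) + ...].
Sum ≈ 1.611.

1.611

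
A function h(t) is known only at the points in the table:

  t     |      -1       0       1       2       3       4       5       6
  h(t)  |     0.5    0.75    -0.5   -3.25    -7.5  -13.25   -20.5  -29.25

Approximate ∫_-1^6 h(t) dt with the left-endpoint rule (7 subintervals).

Δt = 1.
Sum = 1·[0.5 + 0.75 + (-0.5) + (-3.25) + (-7.5) + (-13.25) + (-20.5)] = -43.75.

-43.75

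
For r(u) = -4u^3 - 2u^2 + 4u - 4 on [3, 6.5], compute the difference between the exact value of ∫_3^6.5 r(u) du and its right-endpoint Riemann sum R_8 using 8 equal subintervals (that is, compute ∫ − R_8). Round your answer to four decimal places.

Exact integral: ∫_3^6.5 r(u) du ≈ -1816.645833.
R_8 ≈ -2051.389648.
Error ≈ -1816.645833 − (-2051.389648) ≈ 234.7438.

234.7438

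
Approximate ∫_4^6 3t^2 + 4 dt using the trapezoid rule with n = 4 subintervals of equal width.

160.25

Δt = (6 − 4)/4 = 0.5.
f(4) = 52, f(4.5) = 64.75, f(5) = 79, f(5.5) = 94.75, f(6) = 112.
T_4 = (Δt/2)·[f(t_0) + 2f(t_1) + 2f(t_2) + 2f(t_3) + f(t_4)].
Sum = 160.25.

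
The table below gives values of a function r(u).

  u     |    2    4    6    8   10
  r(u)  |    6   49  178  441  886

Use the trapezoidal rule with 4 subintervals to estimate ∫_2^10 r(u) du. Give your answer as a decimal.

2228

Δu = 2.
T_4 = (2/2)·[6 + 2·49 + 2·178 + 2·441 + 886] = 2228.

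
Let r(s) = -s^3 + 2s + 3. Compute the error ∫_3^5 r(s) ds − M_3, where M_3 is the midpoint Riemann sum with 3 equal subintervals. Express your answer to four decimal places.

Exact integral: ∫_3^5 r(s) ds = -114.
M_3 ≈ -113.111111.
Error ≈ -114 − (-113.111111) ≈ -0.8889.

-0.8889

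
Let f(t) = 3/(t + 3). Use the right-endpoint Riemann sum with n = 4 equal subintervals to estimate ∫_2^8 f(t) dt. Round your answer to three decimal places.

Δt = (8 − 2)/4 = 1.5.
Right endpoints: 3.5, 5, 6.5, 8.
f(3.5) = 6/13, f(5) = 0.375, f(6.5) = 6/19, f(8) = 3/11.
Sum = Δt · [f(3.5) + f(5) + f(6.5) + f(8)].
Sum ≈ 2.138.

2.138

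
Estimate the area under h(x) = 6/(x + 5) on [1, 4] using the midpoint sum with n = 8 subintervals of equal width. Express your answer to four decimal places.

Δx = (4 − 1)/8 = 0.375.
Midpoints: 1.1875, 1.5625, 1.9375, 2.3125, 2.6875, 3.0625, 3.4375, 3.8125.
h(1.1875) = 32/33, h(1.5625) = 32/35, h(1.9375) = 32/37, h(2.3125) = 32/39, h(2.6875) = 32/41, h(3.0625) = 32/43, h(3.4375) = 32/45, h(3.8125) = 32/47.
Sum = Δx · [h(1.1875) + h(1.5625) + h(1.9375) + ...].
Sum ≈ 2.4322.

2.4322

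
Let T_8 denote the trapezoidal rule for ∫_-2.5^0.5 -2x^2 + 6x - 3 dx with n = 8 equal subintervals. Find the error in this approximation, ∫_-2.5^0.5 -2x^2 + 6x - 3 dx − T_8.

0.140625

Exact integral: ∫_-2.5^0.5 f(x) dx = -37.5.
T_8 = -37.640625.
Error = -37.5 − (-37.640625) = 0.140625.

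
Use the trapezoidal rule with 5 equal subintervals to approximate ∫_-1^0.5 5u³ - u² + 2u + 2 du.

0.59625

Δu = (0.5 − (-1))/5 = 0.3.
f(-1) = -6, f(-0.7) = -1.605, f(-0.4) = 0.72, f(-0.1) = 1.785, f(0.2) = 2.4, f(0.5) = 3.375.
T_5 = (Δu/2)·[f(u_0) + 2f(u_1) + ... + 2f(u_{4}) + f(u_5)].
Sum = 0.59625.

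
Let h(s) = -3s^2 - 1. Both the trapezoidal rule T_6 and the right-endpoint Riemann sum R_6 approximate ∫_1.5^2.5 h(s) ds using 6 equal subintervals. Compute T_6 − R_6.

T_6 ≈ -13.263889.
R_6 ≈ -14.263889.
T_6 − R_6 = 1.

1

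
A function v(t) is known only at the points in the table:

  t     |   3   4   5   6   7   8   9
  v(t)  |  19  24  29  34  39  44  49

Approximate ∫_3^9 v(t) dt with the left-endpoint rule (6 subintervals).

189

Δt = 1.
Sum = 1·[19 + 24 + 29 + 34 + 39 + 44] = 189.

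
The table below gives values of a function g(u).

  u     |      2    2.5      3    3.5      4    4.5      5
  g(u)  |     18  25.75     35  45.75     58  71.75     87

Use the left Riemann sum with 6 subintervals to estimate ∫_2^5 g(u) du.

127.125

Δu = 0.5.
Sum = 0.5·[18 + 25.75 + 35 + 45.75 + 58 + 71.75] = 127.125.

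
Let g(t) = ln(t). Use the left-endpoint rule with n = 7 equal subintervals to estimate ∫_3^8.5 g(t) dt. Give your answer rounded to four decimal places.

Δt = (8.5 − 3)/7 = 11/14.
Left endpoints: 3, 53/14, 32/7, 75/14, 43/7, 97/14, 54/7.
g(3) ≈ 1.0986, g(53/14) ≈ 1.3312, g(32/7) ≈ 1.5198, g(75/14) ≈ 1.6784, g(43/7) ≈ 1.8153, g(97/14) ≈ 1.9357, g(54/7) ≈ 2.0431.
Sum = Δt · [g(3) + g(53/14) + g(32/7) + ...].
Sum ≈ 8.9745.

8.9745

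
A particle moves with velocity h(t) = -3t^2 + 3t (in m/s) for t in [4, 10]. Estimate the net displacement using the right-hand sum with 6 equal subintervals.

-930

Δt = (10 − 4)/6 = 1.
Right endpoints: 5, 6, 7, 8, 9, 10.
h(5) = -60, h(6) = -90, h(7) = -126, h(8) = -168, h(9) = -216, h(10) = -270.
Sum = Δt · [h(5) + h(6) + h(7) + ...].
Sum = -930.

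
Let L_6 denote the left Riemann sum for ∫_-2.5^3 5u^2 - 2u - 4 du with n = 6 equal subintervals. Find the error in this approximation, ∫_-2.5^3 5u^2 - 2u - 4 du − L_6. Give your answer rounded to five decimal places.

Exact integral: ∫_-2.5^3 f(u) du ≈ 46.2916667.
L_6 ≈ 48.8825231.
Error ≈ 46.2916667 − 48.8825231 ≈ -2.59086.

-2.59086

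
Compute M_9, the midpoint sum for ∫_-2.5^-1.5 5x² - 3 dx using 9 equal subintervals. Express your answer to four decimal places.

Δx = (-1.5 − (-2.5))/9 = 1/9.
Midpoints: -22/9, -7/3, -20/9, -19/9, -2, -17/9, -16/9, -5/3, -14/9.
f(-22/9) = 2177/81, f(-7/3) = 218/9, f(-20/9) = 1757/81, f(-19/9) = 1562/81, f(-2) = 17, f(-17/9) = 1202/81, f(-16/9) = 1037/81, f(-5/3) = 98/9, f(-14/9) = 737/81.
Sum = Δx · [f(-22/9) + f(-7/3) + f(-20/9) + ...].
Sum ≈ 17.4115.

17.4115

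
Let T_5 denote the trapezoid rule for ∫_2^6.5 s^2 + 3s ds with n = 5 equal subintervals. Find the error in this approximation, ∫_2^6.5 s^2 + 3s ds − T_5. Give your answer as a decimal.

Exact integral: ∫_2^6.5 f(s) ds = 146.25.
T_5 = 146.8575.
Error = 146.25 − 146.8575 = -0.6075.

-0.6075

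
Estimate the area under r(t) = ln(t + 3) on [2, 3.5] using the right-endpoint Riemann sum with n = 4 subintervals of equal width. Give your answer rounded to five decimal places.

Δt = (3.5 − 2)/4 = 0.375.
Right endpoints: 2.375, 2.75, 3.125, 3.5.
r(2.375) ≈ 1.68176, r(2.75) ≈ 1.74920, r(3.125) ≈ 1.81238, r(3.5) ≈ 1.87180.
Sum = Δt · [r(2.375) + r(2.75) + r(3.125) + r(3.5)].
Sum ≈ 2.66818.

2.66818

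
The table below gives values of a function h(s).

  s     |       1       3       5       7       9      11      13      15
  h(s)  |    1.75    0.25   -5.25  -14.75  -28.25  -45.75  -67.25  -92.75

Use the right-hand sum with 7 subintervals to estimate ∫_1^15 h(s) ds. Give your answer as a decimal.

Δs = 2.
Sum = 2·[0.25 + (-5.25) + (-14.75) + (-28.25) + (-45.75) + (-67.25) + (-92.75)] = -507.5.

-507.5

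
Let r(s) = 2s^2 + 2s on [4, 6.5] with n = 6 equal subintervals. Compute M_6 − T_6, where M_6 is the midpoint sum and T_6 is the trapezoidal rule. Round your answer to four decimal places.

-0.2170

M_6 ≈ 166.594329.
T_6 ≈ 166.811343.
M_6 − T_6 ≈ -0.2170.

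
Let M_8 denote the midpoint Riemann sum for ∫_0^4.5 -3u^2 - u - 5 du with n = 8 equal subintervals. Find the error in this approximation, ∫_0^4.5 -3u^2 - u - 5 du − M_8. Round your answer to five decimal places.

Exact integral: ∫_0^4.5 f(u) du = -123.75.
M_8 ≈ -123.3940430.
Error ≈ -123.75 − (-123.3940430) ≈ -0.35596.

-0.35596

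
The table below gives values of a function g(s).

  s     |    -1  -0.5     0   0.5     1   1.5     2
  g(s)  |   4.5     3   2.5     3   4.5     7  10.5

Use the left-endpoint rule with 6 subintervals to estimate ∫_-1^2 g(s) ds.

Δs = 0.5.
Sum = 0.5·[4.5 + 3 + 2.5 + 3 + 4.5 + 7] = 12.25.

12.25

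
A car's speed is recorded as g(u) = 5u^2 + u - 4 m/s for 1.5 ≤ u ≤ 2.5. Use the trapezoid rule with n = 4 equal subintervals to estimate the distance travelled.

18.46875

Δu = (2.5 − 1.5)/4 = 0.25.
g(1.5) = 8.75, g(1.75) = 13.0625, g(2) = 18, g(2.25) = 23.5625, g(2.5) = 29.75.
T_4 = (Δu/2)·[g(u_0) + 2g(u_1) + 2g(u_2) + 2g(u_3) + g(u_4)].
Sum = 18.46875.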